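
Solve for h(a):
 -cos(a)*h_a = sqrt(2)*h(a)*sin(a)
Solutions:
 h(a) = C1*cos(a)^(sqrt(2))


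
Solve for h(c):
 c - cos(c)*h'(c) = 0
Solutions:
 h(c) = C1 + Integral(c/cos(c), c)


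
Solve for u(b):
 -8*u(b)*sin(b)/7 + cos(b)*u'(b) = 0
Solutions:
 u(b) = C1/cos(b)^(8/7)


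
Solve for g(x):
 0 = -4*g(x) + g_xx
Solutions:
 g(x) = C1*exp(-2*x) + C2*exp(2*x)


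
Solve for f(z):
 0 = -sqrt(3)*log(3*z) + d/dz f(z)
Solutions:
 f(z) = C1 + sqrt(3)*z*log(z) - sqrt(3)*z + sqrt(3)*z*log(3)


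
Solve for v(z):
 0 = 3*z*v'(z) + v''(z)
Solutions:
 v(z) = C1 + C2*erf(sqrt(6)*z/2)


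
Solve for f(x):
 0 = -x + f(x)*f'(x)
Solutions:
 f(x) = -sqrt(C1 + x^2)
 f(x) = sqrt(C1 + x^2)


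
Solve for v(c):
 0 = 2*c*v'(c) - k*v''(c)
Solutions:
 v(c) = C1 + C2*erf(c*sqrt(-1/k))/sqrt(-1/k)


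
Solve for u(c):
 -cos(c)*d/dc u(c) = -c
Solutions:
 u(c) = C1 + Integral(c/cos(c), c)


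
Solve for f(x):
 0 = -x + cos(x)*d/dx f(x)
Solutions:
 f(x) = C1 + Integral(x/cos(x), x)


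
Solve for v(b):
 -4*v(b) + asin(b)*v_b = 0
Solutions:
 v(b) = C1*exp(4*Integral(1/asin(b), b))


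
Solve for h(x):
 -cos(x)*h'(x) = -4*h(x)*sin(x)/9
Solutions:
 h(x) = C1/cos(x)^(4/9)


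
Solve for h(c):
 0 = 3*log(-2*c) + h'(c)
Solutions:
 h(c) = C1 - 3*c*log(-c) + 3*c*(1 - log(2))


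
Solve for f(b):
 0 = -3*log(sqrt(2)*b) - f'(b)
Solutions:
 f(b) = C1 - 3*b*log(b) - 3*b*log(2)/2 + 3*b


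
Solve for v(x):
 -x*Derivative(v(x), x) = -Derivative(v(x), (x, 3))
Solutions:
 v(x) = C1 + Integral(C2*airyai(x) + C3*airybi(x), x)


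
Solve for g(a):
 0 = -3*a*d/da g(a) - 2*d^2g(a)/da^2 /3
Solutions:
 g(a) = C1 + C2*erf(3*a/2)


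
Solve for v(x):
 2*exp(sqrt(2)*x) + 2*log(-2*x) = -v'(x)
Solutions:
 v(x) = C1 - 2*x*log(-x) + 2*x*(1 - log(2)) - sqrt(2)*exp(sqrt(2)*x)


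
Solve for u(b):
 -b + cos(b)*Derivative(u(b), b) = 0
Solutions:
 u(b) = C1 + Integral(b/cos(b), b)


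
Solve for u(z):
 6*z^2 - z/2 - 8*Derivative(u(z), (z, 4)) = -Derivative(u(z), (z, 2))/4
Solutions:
 u(z) = C1 + C2*z + C3*exp(-sqrt(2)*z/8) + C4*exp(sqrt(2)*z/8) - 2*z^4 + z^3/3 - 768*z^2


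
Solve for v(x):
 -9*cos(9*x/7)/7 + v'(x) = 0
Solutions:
 v(x) = C1 + sin(9*x/7)


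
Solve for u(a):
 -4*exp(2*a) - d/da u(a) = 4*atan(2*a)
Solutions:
 u(a) = C1 - 4*a*atan(2*a) - 2*exp(2*a) + log(4*a^2 + 1)


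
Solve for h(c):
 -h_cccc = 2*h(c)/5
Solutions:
 h(c) = (C1*sin(10^(3/4)*c/10) + C2*cos(10^(3/4)*c/10))*exp(-10^(3/4)*c/10) + (C3*sin(10^(3/4)*c/10) + C4*cos(10^(3/4)*c/10))*exp(10^(3/4)*c/10)


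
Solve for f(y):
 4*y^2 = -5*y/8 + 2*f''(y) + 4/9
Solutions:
 f(y) = C1 + C2*y + y^4/6 + 5*y^3/96 - y^2/9


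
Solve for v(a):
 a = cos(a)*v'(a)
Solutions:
 v(a) = C1 + Integral(a/cos(a), a)


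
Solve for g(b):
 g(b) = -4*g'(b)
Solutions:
 g(b) = C1*exp(-b/4)


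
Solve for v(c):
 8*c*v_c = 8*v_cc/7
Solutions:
 v(c) = C1 + C2*erfi(sqrt(14)*c/2)


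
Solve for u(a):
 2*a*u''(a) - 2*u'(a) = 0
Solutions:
 u(a) = C1 + C2*a^2


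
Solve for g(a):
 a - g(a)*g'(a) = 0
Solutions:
 g(a) = -sqrt(C1 + a^2)
 g(a) = sqrt(C1 + a^2)


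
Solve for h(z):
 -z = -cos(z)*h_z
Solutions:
 h(z) = C1 + Integral(z/cos(z), z)


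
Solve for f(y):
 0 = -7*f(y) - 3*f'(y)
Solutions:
 f(y) = C1*exp(-7*y/3)


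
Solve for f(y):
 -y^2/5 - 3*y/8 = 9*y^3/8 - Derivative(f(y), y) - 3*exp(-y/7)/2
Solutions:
 f(y) = C1 + 9*y^4/32 + y^3/15 + 3*y^2/16 + 21*exp(-y/7)/2


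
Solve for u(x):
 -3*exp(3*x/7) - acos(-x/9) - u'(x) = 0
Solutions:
 u(x) = C1 - x*acos(-x/9) - sqrt(81 - x^2) - 7*exp(3*x/7)


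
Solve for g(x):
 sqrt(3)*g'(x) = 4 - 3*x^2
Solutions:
 g(x) = C1 - sqrt(3)*x^3/3 + 4*sqrt(3)*x/3


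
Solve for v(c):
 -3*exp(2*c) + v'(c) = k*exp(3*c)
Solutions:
 v(c) = C1 + k*exp(3*c)/3 + 3*exp(2*c)/2


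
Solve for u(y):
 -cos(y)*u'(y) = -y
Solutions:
 u(y) = C1 + Integral(y/cos(y), y)


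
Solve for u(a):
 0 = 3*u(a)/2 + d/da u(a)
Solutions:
 u(a) = C1*exp(-3*a/2)


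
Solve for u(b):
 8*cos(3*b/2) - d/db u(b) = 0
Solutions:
 u(b) = C1 + 16*sin(3*b/2)/3


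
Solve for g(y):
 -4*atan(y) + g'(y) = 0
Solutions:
 g(y) = C1 + 4*y*atan(y) - 2*log(y^2 + 1)


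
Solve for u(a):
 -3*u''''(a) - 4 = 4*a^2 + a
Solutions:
 u(a) = C1 + C2*a + C3*a^2 + C4*a^3 - a^6/270 - a^5/360 - a^4/18


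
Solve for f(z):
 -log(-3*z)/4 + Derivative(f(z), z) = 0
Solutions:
 f(z) = C1 + z*log(-z)/4 + z*(-1 + log(3))/4


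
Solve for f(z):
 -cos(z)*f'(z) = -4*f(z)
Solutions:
 f(z) = C1*(sin(z)^2 + 2*sin(z) + 1)/(sin(z)^2 - 2*sin(z) + 1)


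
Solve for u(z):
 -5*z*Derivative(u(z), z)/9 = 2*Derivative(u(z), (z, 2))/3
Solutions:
 u(z) = C1 + C2*erf(sqrt(15)*z/6)


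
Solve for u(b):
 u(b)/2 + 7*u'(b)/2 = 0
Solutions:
 u(b) = C1*exp(-b/7)


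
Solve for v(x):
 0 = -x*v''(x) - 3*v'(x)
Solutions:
 v(x) = C1 + C2/x^2


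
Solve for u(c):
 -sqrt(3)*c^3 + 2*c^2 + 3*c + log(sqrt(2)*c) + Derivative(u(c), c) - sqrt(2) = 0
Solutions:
 u(c) = C1 + sqrt(3)*c^4/4 - 2*c^3/3 - 3*c^2/2 - c*log(c) - c*log(2)/2 + c + sqrt(2)*c


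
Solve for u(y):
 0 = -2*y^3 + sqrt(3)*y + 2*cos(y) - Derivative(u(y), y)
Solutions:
 u(y) = C1 - y^4/2 + sqrt(3)*y^2/2 + 2*sin(y)


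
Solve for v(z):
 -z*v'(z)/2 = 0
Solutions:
 v(z) = C1


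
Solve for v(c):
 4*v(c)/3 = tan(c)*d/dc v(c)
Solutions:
 v(c) = C1*sin(c)^(4/3)


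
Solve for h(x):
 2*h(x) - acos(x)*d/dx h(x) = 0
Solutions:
 h(x) = C1*exp(2*Integral(1/acos(x), x))


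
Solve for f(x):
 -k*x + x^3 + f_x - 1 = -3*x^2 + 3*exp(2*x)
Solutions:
 f(x) = C1 + k*x^2/2 - x^4/4 - x^3 + x + 3*exp(2*x)/2


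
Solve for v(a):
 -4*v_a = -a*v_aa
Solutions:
 v(a) = C1 + C2*a^5


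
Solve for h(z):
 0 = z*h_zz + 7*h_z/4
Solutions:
 h(z) = C1 + C2/z^(3/4)


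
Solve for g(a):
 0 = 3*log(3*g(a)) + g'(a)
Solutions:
 Integral(1/(log(_y) + log(3)), (_y, g(a)))/3 = C1 - a


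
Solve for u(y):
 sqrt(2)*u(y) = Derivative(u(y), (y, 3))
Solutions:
 u(y) = C3*exp(2^(1/6)*y) + (C1*sin(2^(1/6)*sqrt(3)*y/2) + C2*cos(2^(1/6)*sqrt(3)*y/2))*exp(-2^(1/6)*y/2)


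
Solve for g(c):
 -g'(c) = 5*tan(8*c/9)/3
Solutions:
 g(c) = C1 + 15*log(cos(8*c/9))/8


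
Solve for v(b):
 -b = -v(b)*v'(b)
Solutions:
 v(b) = -sqrt(C1 + b^2)
 v(b) = sqrt(C1 + b^2)


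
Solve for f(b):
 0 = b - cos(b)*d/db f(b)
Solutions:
 f(b) = C1 + Integral(b/cos(b), b)


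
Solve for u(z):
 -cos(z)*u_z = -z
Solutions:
 u(z) = C1 + Integral(z/cos(z), z)


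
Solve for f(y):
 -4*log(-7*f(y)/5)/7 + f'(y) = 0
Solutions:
 -7*Integral(1/(log(-_y) - log(5) + log(7)), (_y, f(y)))/4 = C1 - y


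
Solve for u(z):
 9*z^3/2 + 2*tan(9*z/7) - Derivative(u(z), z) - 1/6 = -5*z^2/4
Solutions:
 u(z) = C1 + 9*z^4/8 + 5*z^3/12 - z/6 - 14*log(cos(9*z/7))/9


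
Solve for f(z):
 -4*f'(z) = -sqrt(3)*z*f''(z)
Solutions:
 f(z) = C1 + C2*z^(1 + 4*sqrt(3)/3)


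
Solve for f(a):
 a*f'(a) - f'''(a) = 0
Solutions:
 f(a) = C1 + Integral(C2*airyai(a) + C3*airybi(a), a)


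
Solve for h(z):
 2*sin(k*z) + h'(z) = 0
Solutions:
 h(z) = C1 + 2*cos(k*z)/k


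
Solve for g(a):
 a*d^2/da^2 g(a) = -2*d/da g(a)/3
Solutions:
 g(a) = C1 + C2*a^(1/3)


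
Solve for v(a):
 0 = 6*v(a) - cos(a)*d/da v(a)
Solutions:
 v(a) = C1*(sin(a)^3 + 3*sin(a)^2 + 3*sin(a) + 1)/(sin(a)^3 - 3*sin(a)^2 + 3*sin(a) - 1)


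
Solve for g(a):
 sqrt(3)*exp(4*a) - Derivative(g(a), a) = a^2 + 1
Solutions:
 g(a) = C1 - a^3/3 - a + sqrt(3)*exp(4*a)/4


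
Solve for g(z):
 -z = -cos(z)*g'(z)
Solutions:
 g(z) = C1 + Integral(z/cos(z), z)


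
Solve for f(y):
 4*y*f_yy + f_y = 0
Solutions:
 f(y) = C1 + C2*y^(3/4)


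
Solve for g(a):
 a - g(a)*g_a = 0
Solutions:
 g(a) = -sqrt(C1 + a^2)
 g(a) = sqrt(C1 + a^2)


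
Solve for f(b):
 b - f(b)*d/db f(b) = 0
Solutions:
 f(b) = -sqrt(C1 + b^2)
 f(b) = sqrt(C1 + b^2)


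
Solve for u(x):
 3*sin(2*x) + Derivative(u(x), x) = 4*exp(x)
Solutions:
 u(x) = C1 + 4*exp(x) + 3*cos(2*x)/2


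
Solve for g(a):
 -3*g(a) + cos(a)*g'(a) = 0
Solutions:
 g(a) = C1*(sin(a) + 1)^(3/2)/(sin(a) - 1)^(3/2)


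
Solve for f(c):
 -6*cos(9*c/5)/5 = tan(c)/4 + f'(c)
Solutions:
 f(c) = C1 + log(cos(c))/4 - 2*sin(9*c/5)/3


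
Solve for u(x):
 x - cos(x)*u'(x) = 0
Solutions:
 u(x) = C1 + Integral(x/cos(x), x)


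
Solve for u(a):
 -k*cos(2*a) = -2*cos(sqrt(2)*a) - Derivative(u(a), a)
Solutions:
 u(a) = C1 + k*sin(2*a)/2 - sqrt(2)*sin(sqrt(2)*a)


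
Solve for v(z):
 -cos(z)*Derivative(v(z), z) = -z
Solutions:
 v(z) = C1 + Integral(z/cos(z), z)


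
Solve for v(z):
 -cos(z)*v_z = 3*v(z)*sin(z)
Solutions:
 v(z) = C1*cos(z)^3


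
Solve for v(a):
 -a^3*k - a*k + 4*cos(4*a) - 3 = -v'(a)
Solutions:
 v(a) = C1 + a^4*k/4 + a^2*k/2 + 3*a - sin(4*a)


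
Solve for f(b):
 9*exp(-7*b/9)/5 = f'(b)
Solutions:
 f(b) = C1 - 81*exp(-7*b/9)/35


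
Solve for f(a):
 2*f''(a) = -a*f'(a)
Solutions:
 f(a) = C1 + C2*erf(a/2)


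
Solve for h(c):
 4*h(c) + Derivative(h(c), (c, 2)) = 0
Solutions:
 h(c) = C1*sin(2*c) + C2*cos(2*c)


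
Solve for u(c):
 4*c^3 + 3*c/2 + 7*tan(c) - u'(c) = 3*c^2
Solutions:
 u(c) = C1 + c^4 - c^3 + 3*c^2/4 - 7*log(cos(c))


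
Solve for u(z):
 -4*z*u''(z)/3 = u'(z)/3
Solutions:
 u(z) = C1 + C2*z^(3/4)


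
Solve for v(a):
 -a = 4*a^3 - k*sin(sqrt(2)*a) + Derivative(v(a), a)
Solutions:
 v(a) = C1 - a^4 - a^2/2 - sqrt(2)*k*cos(sqrt(2)*a)/2


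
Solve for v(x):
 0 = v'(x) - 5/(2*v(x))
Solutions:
 v(x) = -sqrt(C1 + 5*x)
 v(x) = sqrt(C1 + 5*x)


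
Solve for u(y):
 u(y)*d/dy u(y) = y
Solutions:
 u(y) = -sqrt(C1 + y^2)
 u(y) = sqrt(C1 + y^2)


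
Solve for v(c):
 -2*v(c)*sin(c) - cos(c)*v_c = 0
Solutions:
 v(c) = C1*cos(c)^2


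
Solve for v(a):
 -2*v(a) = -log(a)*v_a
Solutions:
 v(a) = C1*exp(2*li(a))


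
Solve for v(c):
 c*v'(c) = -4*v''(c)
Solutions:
 v(c) = C1 + C2*erf(sqrt(2)*c/4)


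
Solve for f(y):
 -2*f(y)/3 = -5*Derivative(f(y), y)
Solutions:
 f(y) = C1*exp(2*y/15)


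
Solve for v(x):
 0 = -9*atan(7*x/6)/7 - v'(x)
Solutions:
 v(x) = C1 - 9*x*atan(7*x/6)/7 + 27*log(49*x^2 + 36)/49


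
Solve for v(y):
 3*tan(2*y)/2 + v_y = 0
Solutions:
 v(y) = C1 + 3*log(cos(2*y))/4


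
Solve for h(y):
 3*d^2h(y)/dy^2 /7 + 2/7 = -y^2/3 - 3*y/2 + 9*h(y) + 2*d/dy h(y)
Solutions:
 h(y) = C1*exp(y*(7 - sqrt(238))/3) + C2*exp(y*(7 + sqrt(238))/3) + y^2/27 + 73*y/486 + 29/15309


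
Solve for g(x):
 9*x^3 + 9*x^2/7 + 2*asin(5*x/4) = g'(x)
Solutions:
 g(x) = C1 + 9*x^4/4 + 3*x^3/7 + 2*x*asin(5*x/4) + 2*sqrt(16 - 25*x^2)/5


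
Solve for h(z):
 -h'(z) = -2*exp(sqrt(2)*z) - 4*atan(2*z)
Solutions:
 h(z) = C1 + 4*z*atan(2*z) + sqrt(2)*exp(sqrt(2)*z) - log(4*z^2 + 1)


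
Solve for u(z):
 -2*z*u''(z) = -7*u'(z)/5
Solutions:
 u(z) = C1 + C2*z^(17/10)


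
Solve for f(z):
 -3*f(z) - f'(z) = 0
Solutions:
 f(z) = C1*exp(-3*z)


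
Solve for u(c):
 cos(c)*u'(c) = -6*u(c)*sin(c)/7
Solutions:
 u(c) = C1*cos(c)^(6/7)


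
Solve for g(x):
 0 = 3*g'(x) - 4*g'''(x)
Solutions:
 g(x) = C1 + C2*exp(-sqrt(3)*x/2) + C3*exp(sqrt(3)*x/2)


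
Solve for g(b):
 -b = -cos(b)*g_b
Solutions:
 g(b) = C1 + Integral(b/cos(b), b)


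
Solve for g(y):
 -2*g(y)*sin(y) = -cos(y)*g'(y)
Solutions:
 g(y) = C1/cos(y)^2


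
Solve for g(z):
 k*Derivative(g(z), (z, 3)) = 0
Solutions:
 g(z) = C1 + C2*z + C3*z^2


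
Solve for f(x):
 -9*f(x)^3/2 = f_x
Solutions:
 f(x) = -sqrt(-1/(C1 - 9*x))
 f(x) = sqrt(-1/(C1 - 9*x))


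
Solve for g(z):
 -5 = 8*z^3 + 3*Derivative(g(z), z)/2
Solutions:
 g(z) = C1 - 4*z^4/3 - 10*z/3


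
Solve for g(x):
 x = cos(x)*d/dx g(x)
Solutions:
 g(x) = C1 + Integral(x/cos(x), x)


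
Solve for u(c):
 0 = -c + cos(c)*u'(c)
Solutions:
 u(c) = C1 + Integral(c/cos(c), c)


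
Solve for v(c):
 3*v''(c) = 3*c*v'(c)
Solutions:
 v(c) = C1 + C2*erfi(sqrt(2)*c/2)


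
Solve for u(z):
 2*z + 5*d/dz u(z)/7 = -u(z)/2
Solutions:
 u(z) = C1*exp(-7*z/10) - 4*z + 40/7


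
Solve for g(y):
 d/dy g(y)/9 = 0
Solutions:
 g(y) = C1


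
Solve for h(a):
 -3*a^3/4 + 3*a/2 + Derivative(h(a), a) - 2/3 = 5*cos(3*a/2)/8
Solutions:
 h(a) = C1 + 3*a^4/16 - 3*a^2/4 + 2*a/3 + 5*sin(3*a/2)/12


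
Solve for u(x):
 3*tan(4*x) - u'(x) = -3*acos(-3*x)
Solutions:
 u(x) = C1 + 3*x*acos(-3*x) + sqrt(1 - 9*x^2) - 3*log(cos(4*x))/4


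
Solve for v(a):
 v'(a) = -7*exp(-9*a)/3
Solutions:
 v(a) = C1 + 7*exp(-9*a)/27


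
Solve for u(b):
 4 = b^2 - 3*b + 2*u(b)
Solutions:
 u(b) = -b^2/2 + 3*b/2 + 2


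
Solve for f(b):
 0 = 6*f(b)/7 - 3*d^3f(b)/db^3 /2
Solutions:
 f(b) = C3*exp(14^(2/3)*b/7) + (C1*sin(14^(2/3)*sqrt(3)*b/14) + C2*cos(14^(2/3)*sqrt(3)*b/14))*exp(-14^(2/3)*b/14)


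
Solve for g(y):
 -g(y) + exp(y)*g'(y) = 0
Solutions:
 g(y) = C1*exp(-exp(-y))


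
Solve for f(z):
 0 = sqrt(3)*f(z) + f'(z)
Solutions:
 f(z) = C1*exp(-sqrt(3)*z)


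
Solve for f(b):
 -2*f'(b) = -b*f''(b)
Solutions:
 f(b) = C1 + C2*b^3


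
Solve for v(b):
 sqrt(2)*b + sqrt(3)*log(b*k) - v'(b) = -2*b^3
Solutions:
 v(b) = C1 + b^4/2 + sqrt(2)*b^2/2 + sqrt(3)*b*log(b*k) - sqrt(3)*b


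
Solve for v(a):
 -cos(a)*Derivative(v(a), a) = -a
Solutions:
 v(a) = C1 + Integral(a/cos(a), a)


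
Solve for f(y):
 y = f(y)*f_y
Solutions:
 f(y) = -sqrt(C1 + y^2)
 f(y) = sqrt(C1 + y^2)


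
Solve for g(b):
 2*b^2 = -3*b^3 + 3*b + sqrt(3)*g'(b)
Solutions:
 g(b) = C1 + sqrt(3)*b^4/4 + 2*sqrt(3)*b^3/9 - sqrt(3)*b^2/2


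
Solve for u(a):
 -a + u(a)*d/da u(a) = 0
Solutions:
 u(a) = -sqrt(C1 + a^2)
 u(a) = sqrt(C1 + a^2)


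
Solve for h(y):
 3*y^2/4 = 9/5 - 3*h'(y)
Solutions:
 h(y) = C1 - y^3/12 + 3*y/5


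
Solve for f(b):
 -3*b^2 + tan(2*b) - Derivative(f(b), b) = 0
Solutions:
 f(b) = C1 - b^3 - log(cos(2*b))/2


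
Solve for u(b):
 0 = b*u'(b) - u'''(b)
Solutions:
 u(b) = C1 + Integral(C2*airyai(b) + C3*airybi(b), b)


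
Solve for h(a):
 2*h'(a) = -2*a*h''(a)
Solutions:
 h(a) = C1 + C2*log(a)


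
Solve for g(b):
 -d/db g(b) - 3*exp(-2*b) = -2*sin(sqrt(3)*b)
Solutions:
 g(b) = C1 - 2*sqrt(3)*cos(sqrt(3)*b)/3 + 3*exp(-2*b)/2


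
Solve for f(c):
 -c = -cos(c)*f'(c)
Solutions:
 f(c) = C1 + Integral(c/cos(c), c)


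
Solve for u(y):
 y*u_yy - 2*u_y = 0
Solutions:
 u(y) = C1 + C2*y^3


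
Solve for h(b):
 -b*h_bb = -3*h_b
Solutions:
 h(b) = C1 + C2*b^4


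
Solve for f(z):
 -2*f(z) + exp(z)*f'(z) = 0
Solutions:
 f(z) = C1*exp(-2*exp(-z))


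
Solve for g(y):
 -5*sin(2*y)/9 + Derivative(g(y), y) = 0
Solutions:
 g(y) = C1 - 5*cos(2*y)/18


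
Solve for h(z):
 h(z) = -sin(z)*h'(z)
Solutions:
 h(z) = C1*sqrt(cos(z) + 1)/sqrt(cos(z) - 1)


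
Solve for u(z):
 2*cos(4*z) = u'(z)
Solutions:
 u(z) = C1 + sin(4*z)/2


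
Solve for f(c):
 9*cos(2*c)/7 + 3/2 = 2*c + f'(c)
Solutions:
 f(c) = C1 - c^2 + 3*c/2 + 9*sin(c)*cos(c)/7


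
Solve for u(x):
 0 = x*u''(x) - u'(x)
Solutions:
 u(x) = C1 + C2*x^2


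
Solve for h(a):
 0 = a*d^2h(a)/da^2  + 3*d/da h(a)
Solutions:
 h(a) = C1 + C2/a^2


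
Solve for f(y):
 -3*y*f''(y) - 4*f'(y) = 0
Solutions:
 f(y) = C1 + C2/y^(1/3)


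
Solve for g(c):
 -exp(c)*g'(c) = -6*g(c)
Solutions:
 g(c) = C1*exp(-6*exp(-c))


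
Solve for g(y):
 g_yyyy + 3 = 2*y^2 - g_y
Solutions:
 g(y) = C1 + C4*exp(-y) + 2*y^3/3 - 3*y + (C2*sin(sqrt(3)*y/2) + C3*cos(sqrt(3)*y/2))*exp(y/2)


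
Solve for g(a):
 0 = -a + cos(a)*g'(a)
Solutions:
 g(a) = C1 + Integral(a/cos(a), a)


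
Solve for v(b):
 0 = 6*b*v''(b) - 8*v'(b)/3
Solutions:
 v(b) = C1 + C2*b^(13/9)


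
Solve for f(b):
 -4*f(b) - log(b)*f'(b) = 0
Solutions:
 f(b) = C1*exp(-4*li(b))


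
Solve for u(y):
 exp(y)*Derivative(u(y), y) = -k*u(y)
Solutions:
 u(y) = C1*exp(k*exp(-y))


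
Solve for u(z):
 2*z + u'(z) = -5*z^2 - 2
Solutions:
 u(z) = C1 - 5*z^3/3 - z^2 - 2*z


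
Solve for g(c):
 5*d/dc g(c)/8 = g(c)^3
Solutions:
 g(c) = -sqrt(10)*sqrt(-1/(C1 + 8*c))/2
 g(c) = sqrt(10)*sqrt(-1/(C1 + 8*c))/2


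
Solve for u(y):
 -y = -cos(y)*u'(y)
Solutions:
 u(y) = C1 + Integral(y/cos(y), y)


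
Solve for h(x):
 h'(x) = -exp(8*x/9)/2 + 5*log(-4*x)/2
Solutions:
 h(x) = C1 + 5*x*log(-x)/2 + x*(-5/2 + 5*log(2)) - 9*exp(8*x/9)/16


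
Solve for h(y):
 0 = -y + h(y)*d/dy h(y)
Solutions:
 h(y) = -sqrt(C1 + y^2)
 h(y) = sqrt(C1 + y^2)


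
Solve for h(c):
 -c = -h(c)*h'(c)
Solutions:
 h(c) = -sqrt(C1 + c^2)
 h(c) = sqrt(C1 + c^2)


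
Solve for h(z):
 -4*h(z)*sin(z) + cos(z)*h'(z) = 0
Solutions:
 h(z) = C1/cos(z)^4


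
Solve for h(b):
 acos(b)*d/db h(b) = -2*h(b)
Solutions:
 h(b) = C1*exp(-2*Integral(1/acos(b), b))


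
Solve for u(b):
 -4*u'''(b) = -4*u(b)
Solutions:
 u(b) = C3*exp(b) + (C1*sin(sqrt(3)*b/2) + C2*cos(sqrt(3)*b/2))*exp(-b/2)


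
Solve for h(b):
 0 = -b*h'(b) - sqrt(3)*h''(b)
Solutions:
 h(b) = C1 + C2*erf(sqrt(2)*3^(3/4)*b/6)


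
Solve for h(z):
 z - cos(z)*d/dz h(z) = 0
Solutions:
 h(z) = C1 + Integral(z/cos(z), z)


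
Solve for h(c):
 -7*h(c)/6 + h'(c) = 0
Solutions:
 h(c) = C1*exp(7*c/6)


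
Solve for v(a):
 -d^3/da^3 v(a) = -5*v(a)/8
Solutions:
 v(a) = C3*exp(5^(1/3)*a/2) + (C1*sin(sqrt(3)*5^(1/3)*a/4) + C2*cos(sqrt(3)*5^(1/3)*a/4))*exp(-5^(1/3)*a/4)


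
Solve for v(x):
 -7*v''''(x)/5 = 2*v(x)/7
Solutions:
 v(x) = (C1*sin(2^(3/4)*5^(1/4)*sqrt(7)*x/14) + C2*cos(2^(3/4)*5^(1/4)*sqrt(7)*x/14))*exp(-2^(3/4)*5^(1/4)*sqrt(7)*x/14) + (C3*sin(2^(3/4)*5^(1/4)*sqrt(7)*x/14) + C4*cos(2^(3/4)*5^(1/4)*sqrt(7)*x/14))*exp(2^(3/4)*5^(1/4)*sqrt(7)*x/14)


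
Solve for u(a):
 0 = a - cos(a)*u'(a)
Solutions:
 u(a) = C1 + Integral(a/cos(a), a)


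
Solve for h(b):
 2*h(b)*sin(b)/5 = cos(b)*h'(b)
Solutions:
 h(b) = C1/cos(b)^(2/5)


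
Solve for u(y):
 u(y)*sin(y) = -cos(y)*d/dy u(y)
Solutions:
 u(y) = C1*cos(y)


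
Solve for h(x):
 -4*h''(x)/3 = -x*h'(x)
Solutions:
 h(x) = C1 + C2*erfi(sqrt(6)*x/4)


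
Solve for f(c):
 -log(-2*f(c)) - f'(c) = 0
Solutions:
 Integral(1/(log(-_y) + log(2)), (_y, f(c))) = C1 - c


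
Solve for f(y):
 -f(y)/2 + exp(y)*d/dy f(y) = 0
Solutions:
 f(y) = C1*exp(-exp(-y)/2)


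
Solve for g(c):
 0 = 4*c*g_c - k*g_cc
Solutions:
 g(c) = C1 + C2*erf(sqrt(2)*c*sqrt(-1/k))/sqrt(-1/k)


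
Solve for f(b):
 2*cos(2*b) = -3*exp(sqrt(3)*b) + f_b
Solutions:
 f(b) = C1 + sqrt(3)*exp(sqrt(3)*b) + sin(2*b)


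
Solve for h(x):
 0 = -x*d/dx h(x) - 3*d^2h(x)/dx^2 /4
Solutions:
 h(x) = C1 + C2*erf(sqrt(6)*x/3)


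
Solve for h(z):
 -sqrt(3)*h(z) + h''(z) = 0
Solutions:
 h(z) = C1*exp(-3^(1/4)*z) + C2*exp(3^(1/4)*z)


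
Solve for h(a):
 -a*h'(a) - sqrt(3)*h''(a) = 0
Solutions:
 h(a) = C1 + C2*erf(sqrt(2)*3^(3/4)*a/6)


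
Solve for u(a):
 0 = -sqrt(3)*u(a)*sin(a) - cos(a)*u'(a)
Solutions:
 u(a) = C1*cos(a)^(sqrt(3))


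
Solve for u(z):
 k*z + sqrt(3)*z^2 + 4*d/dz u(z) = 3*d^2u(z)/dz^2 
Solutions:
 u(z) = C1 + C2*exp(4*z/3) - k*z^2/8 - 3*k*z/16 - sqrt(3)*z^3/12 - 3*sqrt(3)*z^2/16 - 9*sqrt(3)*z/32


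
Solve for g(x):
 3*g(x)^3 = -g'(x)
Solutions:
 g(x) = -sqrt(2)*sqrt(-1/(C1 - 3*x))/2
 g(x) = sqrt(2)*sqrt(-1/(C1 - 3*x))/2


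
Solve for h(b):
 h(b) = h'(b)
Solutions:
 h(b) = C1*exp(b)


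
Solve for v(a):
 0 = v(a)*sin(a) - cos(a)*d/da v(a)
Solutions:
 v(a) = C1/cos(a)


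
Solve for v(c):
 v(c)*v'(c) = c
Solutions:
 v(c) = -sqrt(C1 + c^2)
 v(c) = sqrt(C1 + c^2)


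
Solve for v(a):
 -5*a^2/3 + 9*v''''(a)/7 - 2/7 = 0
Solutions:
 v(a) = C1 + C2*a + C3*a^2 + C4*a^3 + 7*a^6/1944 + a^4/108


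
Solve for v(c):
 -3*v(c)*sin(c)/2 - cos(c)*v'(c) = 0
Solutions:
 v(c) = C1*cos(c)^(3/2)


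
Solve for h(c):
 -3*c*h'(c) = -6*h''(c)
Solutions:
 h(c) = C1 + C2*erfi(c/2)


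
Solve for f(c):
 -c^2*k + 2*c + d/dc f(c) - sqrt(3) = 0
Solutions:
 f(c) = C1 + c^3*k/3 - c^2 + sqrt(3)*c


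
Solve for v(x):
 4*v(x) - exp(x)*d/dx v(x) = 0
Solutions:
 v(x) = C1*exp(-4*exp(-x))


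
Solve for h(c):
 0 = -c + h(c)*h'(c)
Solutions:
 h(c) = -sqrt(C1 + c^2)
 h(c) = sqrt(C1 + c^2)


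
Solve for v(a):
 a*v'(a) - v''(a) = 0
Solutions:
 v(a) = C1 + C2*erfi(sqrt(2)*a/2)


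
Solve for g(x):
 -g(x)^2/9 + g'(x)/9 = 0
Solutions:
 g(x) = -1/(C1 + x)


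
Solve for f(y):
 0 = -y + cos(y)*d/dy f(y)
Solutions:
 f(y) = C1 + Integral(y/cos(y), y)


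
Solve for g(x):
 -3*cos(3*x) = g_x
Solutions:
 g(x) = C1 - sin(3*x)


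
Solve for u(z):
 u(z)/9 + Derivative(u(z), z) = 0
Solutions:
 u(z) = C1*exp(-z/9)


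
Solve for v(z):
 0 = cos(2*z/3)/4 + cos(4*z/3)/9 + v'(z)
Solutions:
 v(z) = C1 - 3*sin(2*z/3)/8 - sin(4*z/3)/12


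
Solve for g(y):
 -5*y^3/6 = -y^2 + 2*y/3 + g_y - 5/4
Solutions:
 g(y) = C1 - 5*y^4/24 + y^3/3 - y^2/3 + 5*y/4


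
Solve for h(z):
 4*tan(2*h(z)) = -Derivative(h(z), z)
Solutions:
 h(z) = -asin(C1*exp(-8*z))/2 + pi/2
 h(z) = asin(C1*exp(-8*z))/2


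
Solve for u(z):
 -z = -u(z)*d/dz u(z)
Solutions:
 u(z) = -sqrt(C1 + z^2)
 u(z) = sqrt(C1 + z^2)


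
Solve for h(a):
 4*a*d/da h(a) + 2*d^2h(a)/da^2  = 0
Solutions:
 h(a) = C1 + C2*erf(a)


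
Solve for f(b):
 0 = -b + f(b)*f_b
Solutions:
 f(b) = -sqrt(C1 + b^2)
 f(b) = sqrt(C1 + b^2)


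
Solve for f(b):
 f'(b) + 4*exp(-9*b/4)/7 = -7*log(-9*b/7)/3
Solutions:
 f(b) = C1 - 7*b*log(-b)/3 + 7*b*(-2*log(3) + 1 + log(7))/3 + 16*exp(-9*b/4)/63


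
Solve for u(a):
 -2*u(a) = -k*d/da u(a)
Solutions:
 u(a) = C1*exp(2*a/k)


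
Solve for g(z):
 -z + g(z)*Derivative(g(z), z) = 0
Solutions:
 g(z) = -sqrt(C1 + z^2)
 g(z) = sqrt(C1 + z^2)


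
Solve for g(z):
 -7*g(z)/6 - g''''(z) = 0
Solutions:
 g(z) = (C1*sin(14^(1/4)*3^(3/4)*z/6) + C2*cos(14^(1/4)*3^(3/4)*z/6))*exp(-14^(1/4)*3^(3/4)*z/6) + (C3*sin(14^(1/4)*3^(3/4)*z/6) + C4*cos(14^(1/4)*3^(3/4)*z/6))*exp(14^(1/4)*3^(3/4)*z/6)


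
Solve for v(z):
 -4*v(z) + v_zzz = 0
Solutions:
 v(z) = C3*exp(2^(2/3)*z) + (C1*sin(2^(2/3)*sqrt(3)*z/2) + C2*cos(2^(2/3)*sqrt(3)*z/2))*exp(-2^(2/3)*z/2)


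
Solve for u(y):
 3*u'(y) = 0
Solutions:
 u(y) = C1


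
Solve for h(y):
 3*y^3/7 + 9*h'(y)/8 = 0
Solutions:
 h(y) = C1 - 2*y^4/21


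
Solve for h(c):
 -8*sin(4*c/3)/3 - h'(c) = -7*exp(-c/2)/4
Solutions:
 h(c) = C1 + 2*cos(4*c/3) - 7*exp(-c/2)/2


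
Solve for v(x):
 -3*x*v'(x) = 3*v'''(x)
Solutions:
 v(x) = C1 + Integral(C2*airyai(-x) + C3*airybi(-x), x)


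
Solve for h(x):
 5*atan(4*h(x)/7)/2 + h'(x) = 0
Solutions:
 Integral(1/atan(4*_y/7), (_y, h(x))) = C1 - 5*x/2


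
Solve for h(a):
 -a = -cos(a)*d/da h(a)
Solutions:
 h(a) = C1 + Integral(a/cos(a), a)


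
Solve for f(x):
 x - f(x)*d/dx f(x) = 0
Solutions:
 f(x) = -sqrt(C1 + x^2)
 f(x) = sqrt(C1 + x^2)


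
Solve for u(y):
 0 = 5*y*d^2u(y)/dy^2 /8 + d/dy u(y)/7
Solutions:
 u(y) = C1 + C2*y^(27/35)


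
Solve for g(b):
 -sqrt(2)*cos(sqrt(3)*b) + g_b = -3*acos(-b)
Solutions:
 g(b) = C1 - 3*b*acos(-b) - 3*sqrt(1 - b^2) + sqrt(6)*sin(sqrt(3)*b)/3


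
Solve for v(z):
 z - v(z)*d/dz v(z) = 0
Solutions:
 v(z) = -sqrt(C1 + z^2)
 v(z) = sqrt(C1 + z^2)


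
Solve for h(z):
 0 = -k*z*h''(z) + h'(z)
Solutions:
 h(z) = C1 + z^(((re(k) + 1)*re(k) + im(k)^2)/(re(k)^2 + im(k)^2))*(C2*sin(log(z)*Abs(im(k))/(re(k)^2 + im(k)^2)) + C3*cos(log(z)*im(k)/(re(k)^2 + im(k)^2)))


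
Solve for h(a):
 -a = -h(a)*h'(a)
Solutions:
 h(a) = -sqrt(C1 + a^2)
 h(a) = sqrt(C1 + a^2)


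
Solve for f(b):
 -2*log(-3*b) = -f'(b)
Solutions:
 f(b) = C1 + 2*b*log(-b) + 2*b*(-1 + log(3))


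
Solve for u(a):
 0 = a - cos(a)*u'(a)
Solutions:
 u(a) = C1 + Integral(a/cos(a), a)


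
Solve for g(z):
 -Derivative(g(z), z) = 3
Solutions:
 g(z) = C1 - 3*z


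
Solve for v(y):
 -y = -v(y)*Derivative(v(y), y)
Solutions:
 v(y) = -sqrt(C1 + y^2)
 v(y) = sqrt(C1 + y^2)


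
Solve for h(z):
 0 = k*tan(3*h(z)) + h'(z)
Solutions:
 h(z) = -asin(C1*exp(-3*k*z))/3 + pi/3
 h(z) = asin(C1*exp(-3*k*z))/3


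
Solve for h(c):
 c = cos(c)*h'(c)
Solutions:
 h(c) = C1 + Integral(c/cos(c), c)


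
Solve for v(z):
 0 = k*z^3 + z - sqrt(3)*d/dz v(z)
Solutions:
 v(z) = C1 + sqrt(3)*k*z^4/12 + sqrt(3)*z^2/6


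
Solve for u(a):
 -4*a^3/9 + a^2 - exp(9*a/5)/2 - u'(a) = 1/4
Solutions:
 u(a) = C1 - a^4/9 + a^3/3 - a/4 - 5*exp(9*a/5)/18


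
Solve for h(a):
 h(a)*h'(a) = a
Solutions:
 h(a) = -sqrt(C1 + a^2)
 h(a) = sqrt(C1 + a^2)


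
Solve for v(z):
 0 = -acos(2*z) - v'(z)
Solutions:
 v(z) = C1 - z*acos(2*z) + sqrt(1 - 4*z^2)/2


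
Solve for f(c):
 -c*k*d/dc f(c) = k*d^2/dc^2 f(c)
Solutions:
 f(c) = C1 + C2*erf(sqrt(2)*c/2)


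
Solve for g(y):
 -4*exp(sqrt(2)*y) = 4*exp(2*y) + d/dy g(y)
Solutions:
 g(y) = C1 - 2*exp(2*y) - 2*sqrt(2)*exp(sqrt(2)*y)


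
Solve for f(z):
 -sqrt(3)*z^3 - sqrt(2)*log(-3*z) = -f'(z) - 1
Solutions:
 f(z) = C1 + sqrt(3)*z^4/4 + sqrt(2)*z*log(-z) + z*(-sqrt(2) - 1 + sqrt(2)*log(3))


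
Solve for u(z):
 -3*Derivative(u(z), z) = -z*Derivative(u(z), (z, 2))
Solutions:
 u(z) = C1 + C2*z^4


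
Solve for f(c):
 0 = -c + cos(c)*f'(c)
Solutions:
 f(c) = C1 + Integral(c/cos(c), c)


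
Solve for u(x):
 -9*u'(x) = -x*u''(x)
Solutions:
 u(x) = C1 + C2*x^10


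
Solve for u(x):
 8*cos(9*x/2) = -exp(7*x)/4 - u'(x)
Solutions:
 u(x) = C1 - exp(7*x)/28 - 16*sin(9*x/2)/9


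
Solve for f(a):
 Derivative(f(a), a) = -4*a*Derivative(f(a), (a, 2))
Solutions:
 f(a) = C1 + C2*a^(3/4)


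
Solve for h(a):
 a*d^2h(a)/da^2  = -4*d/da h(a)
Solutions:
 h(a) = C1 + C2/a^3


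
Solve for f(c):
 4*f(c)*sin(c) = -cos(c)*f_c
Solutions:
 f(c) = C1*cos(c)^4


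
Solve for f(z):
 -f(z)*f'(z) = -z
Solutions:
 f(z) = -sqrt(C1 + z^2)
 f(z) = sqrt(C1 + z^2)


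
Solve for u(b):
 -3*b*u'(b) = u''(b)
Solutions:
 u(b) = C1 + C2*erf(sqrt(6)*b/2)


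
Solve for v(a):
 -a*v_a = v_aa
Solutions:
 v(a) = C1 + C2*erf(sqrt(2)*a/2)


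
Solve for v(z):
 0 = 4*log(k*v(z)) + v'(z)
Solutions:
 li(k*v(z))/k = C1 - 4*z


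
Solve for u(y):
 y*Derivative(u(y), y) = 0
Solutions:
 u(y) = C1


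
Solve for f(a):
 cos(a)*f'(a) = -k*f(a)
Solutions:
 f(a) = C1*exp(k*(log(sin(a) - 1) - log(sin(a) + 1))/2)


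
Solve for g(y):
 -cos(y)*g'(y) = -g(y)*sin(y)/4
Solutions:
 g(y) = C1/cos(y)^(1/4)


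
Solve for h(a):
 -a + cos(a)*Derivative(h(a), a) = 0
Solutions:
 h(a) = C1 + Integral(a/cos(a), a)


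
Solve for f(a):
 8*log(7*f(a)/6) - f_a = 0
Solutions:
 Integral(1/(-log(_y) - log(7) + log(6)), (_y, f(a)))/8 = C1 - a


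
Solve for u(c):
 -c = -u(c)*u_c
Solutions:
 u(c) = -sqrt(C1 + c^2)
 u(c) = sqrt(C1 + c^2)


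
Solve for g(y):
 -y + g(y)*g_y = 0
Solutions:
 g(y) = -sqrt(C1 + y^2)
 g(y) = sqrt(C1 + y^2)


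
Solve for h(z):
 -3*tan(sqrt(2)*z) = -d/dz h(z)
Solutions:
 h(z) = C1 - 3*sqrt(2)*log(cos(sqrt(2)*z))/2


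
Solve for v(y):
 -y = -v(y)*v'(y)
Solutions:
 v(y) = -sqrt(C1 + y^2)
 v(y) = sqrt(C1 + y^2)


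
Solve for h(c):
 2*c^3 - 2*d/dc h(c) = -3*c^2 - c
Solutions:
 h(c) = C1 + c^4/4 + c^3/2 + c^2/4


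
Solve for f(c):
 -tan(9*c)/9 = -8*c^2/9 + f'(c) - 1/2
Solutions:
 f(c) = C1 + 8*c^3/27 + c/2 + log(cos(9*c))/81


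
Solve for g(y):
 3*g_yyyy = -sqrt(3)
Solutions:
 g(y) = C1 + C2*y + C3*y^2 + C4*y^3 - sqrt(3)*y^4/72


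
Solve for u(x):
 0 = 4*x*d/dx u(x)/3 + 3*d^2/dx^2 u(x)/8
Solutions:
 u(x) = C1 + C2*erf(4*x/3)


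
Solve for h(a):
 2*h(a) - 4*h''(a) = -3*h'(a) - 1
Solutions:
 h(a) = C1*exp(a*(3 - sqrt(41))/8) + C2*exp(a*(3 + sqrt(41))/8) - 1/2


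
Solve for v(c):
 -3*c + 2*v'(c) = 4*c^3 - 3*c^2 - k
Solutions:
 v(c) = C1 + c^4/2 - c^3/2 + 3*c^2/4 - c*k/2


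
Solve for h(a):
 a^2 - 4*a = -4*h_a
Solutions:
 h(a) = C1 - a^3/12 + a^2/2


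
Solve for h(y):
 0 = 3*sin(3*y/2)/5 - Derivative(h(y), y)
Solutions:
 h(y) = C1 - 2*cos(3*y/2)/5


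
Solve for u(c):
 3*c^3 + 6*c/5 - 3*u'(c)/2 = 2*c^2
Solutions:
 u(c) = C1 + c^4/2 - 4*c^3/9 + 2*c^2/5


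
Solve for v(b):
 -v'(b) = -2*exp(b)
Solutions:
 v(b) = C1 + 2*exp(b)


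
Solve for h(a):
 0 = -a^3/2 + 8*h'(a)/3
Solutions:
 h(a) = C1 + 3*a^4/64


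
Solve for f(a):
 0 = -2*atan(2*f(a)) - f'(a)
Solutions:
 Integral(1/atan(2*_y), (_y, f(a))) = C1 - 2*a


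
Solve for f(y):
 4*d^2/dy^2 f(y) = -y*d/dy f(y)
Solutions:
 f(y) = C1 + C2*erf(sqrt(2)*y/4)


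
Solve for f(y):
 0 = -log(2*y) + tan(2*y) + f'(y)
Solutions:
 f(y) = C1 + y*log(y) - y + y*log(2) + log(cos(2*y))/2


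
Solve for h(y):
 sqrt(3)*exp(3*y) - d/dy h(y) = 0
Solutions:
 h(y) = C1 + sqrt(3)*exp(3*y)/3


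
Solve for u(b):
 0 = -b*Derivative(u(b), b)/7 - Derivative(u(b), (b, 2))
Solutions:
 u(b) = C1 + C2*erf(sqrt(14)*b/14)


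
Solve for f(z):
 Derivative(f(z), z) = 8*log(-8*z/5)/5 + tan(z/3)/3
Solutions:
 f(z) = C1 + 8*z*log(-z)/5 - 8*z*log(5)/5 - 8*z/5 + 24*z*log(2)/5 - log(cos(z/3))


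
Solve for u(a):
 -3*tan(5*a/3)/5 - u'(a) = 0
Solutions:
 u(a) = C1 + 9*log(cos(5*a/3))/25


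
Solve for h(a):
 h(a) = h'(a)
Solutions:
 h(a) = C1*exp(a)


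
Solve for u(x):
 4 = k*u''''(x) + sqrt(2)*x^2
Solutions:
 u(x) = C1 + C2*x + C3*x^2 + C4*x^3 - sqrt(2)*x^6/(360*k) + x^4/(6*k)


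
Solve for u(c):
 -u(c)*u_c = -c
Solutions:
 u(c) = -sqrt(C1 + c^2)
 u(c) = sqrt(C1 + c^2)


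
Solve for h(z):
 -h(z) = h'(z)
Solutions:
 h(z) = C1*exp(-z)


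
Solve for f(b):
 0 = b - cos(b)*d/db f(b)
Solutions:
 f(b) = C1 + Integral(b/cos(b), b)


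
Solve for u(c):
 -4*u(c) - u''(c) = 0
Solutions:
 u(c) = C1*sin(2*c) + C2*cos(2*c)


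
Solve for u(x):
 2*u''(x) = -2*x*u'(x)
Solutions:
 u(x) = C1 + C2*erf(sqrt(2)*x/2)


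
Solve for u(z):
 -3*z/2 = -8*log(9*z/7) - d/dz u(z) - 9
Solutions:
 u(z) = C1 + 3*z^2/4 - 8*z*log(z) + z*log(5764801/43046721) - z


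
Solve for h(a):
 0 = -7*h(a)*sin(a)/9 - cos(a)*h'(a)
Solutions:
 h(a) = C1*cos(a)^(7/9)


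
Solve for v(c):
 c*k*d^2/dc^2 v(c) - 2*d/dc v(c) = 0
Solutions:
 v(c) = C1 + c^(((re(k) + 2)*re(k) + im(k)^2)/(re(k)^2 + im(k)^2))*(C2*sin(2*log(c)*Abs(im(k))/(re(k)^2 + im(k)^2)) + C3*cos(2*log(c)*im(k)/(re(k)^2 + im(k)^2)))


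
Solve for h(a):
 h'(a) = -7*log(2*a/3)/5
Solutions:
 h(a) = C1 - 7*a*log(a)/5 - 7*a*log(2)/5 + 7*a/5 + 7*a*log(3)/5


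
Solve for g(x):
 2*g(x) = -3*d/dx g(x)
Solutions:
 g(x) = C1*exp(-2*x/3)


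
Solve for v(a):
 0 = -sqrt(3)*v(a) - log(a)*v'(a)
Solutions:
 v(a) = C1*exp(-sqrt(3)*li(a))


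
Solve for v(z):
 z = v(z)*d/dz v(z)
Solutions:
 v(z) = -sqrt(C1 + z^2)
 v(z) = sqrt(C1 + z^2)


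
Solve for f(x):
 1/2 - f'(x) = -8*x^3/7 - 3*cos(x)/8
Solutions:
 f(x) = C1 + 2*x^4/7 + x/2 + 3*sin(x)/8


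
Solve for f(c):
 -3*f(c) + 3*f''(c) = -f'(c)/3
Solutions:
 f(c) = C1*exp(c*(-1 + 5*sqrt(13))/18) + C2*exp(-c*(1 + 5*sqrt(13))/18)


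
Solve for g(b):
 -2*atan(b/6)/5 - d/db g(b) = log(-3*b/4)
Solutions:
 g(b) = C1 - b*log(-b) - 2*b*atan(b/6)/5 - b*log(3) + b + 2*b*log(2) + 6*log(b^2 + 36)/5


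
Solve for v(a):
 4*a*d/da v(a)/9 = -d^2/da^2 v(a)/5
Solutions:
 v(a) = C1 + C2*erf(sqrt(10)*a/3)


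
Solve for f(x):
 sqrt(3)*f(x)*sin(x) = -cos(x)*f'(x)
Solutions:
 f(x) = C1*cos(x)^(sqrt(3))


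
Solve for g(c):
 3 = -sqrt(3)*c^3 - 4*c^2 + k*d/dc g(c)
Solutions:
 g(c) = C1 + sqrt(3)*c^4/(4*k) + 4*c^3/(3*k) + 3*c/k


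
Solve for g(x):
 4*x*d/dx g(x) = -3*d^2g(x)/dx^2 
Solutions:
 g(x) = C1 + C2*erf(sqrt(6)*x/3)


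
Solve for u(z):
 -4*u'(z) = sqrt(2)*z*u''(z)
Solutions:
 u(z) = C1 + C2*z^(1 - 2*sqrt(2))


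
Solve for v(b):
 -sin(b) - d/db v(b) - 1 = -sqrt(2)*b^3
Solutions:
 v(b) = C1 + sqrt(2)*b^4/4 - b + cos(b)


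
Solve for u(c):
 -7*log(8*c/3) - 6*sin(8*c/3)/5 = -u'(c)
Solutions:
 u(c) = C1 + 7*c*log(c) - 7*c*log(3) - 7*c + 21*c*log(2) - 9*cos(8*c/3)/20


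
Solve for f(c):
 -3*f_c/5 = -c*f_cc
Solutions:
 f(c) = C1 + C2*c^(8/5)


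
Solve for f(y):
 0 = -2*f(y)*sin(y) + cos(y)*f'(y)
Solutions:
 f(y) = C1/cos(y)^2


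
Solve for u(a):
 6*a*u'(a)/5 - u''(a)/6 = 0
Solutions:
 u(a) = C1 + C2*erfi(3*sqrt(10)*a/5)


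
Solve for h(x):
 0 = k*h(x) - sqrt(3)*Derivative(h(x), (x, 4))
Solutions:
 h(x) = C1*exp(-3^(7/8)*k^(1/4)*x/3) + C2*exp(3^(7/8)*k^(1/4)*x/3) + C3*exp(-3^(7/8)*I*k^(1/4)*x/3) + C4*exp(3^(7/8)*I*k^(1/4)*x/3)


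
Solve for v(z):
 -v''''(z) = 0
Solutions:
 v(z) = C1 + C2*z + C3*z^2 + C4*z^3


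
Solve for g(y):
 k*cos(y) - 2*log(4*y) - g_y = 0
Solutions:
 g(y) = C1 + k*sin(y) - 2*y*log(y) - 4*y*log(2) + 2*y


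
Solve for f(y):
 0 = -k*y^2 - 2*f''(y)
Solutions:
 f(y) = C1 + C2*y - k*y^4/24


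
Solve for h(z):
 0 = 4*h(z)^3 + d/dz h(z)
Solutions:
 h(z) = -sqrt(2)*sqrt(-1/(C1 - 4*z))/2
 h(z) = sqrt(2)*sqrt(-1/(C1 - 4*z))/2


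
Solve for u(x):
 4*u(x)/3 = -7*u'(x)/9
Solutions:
 u(x) = C1*exp(-12*x/7)


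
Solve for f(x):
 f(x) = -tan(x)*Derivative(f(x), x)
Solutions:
 f(x) = C1/sin(x)


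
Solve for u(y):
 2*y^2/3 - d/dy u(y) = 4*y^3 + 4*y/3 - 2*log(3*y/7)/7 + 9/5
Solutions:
 u(y) = C1 - y^4 + 2*y^3/9 - 2*y^2/3 + 2*y*log(y)/7 - 73*y/35 - 2*y*log(7)/7 + 2*y*log(3)/7


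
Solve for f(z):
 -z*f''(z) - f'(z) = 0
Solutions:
 f(z) = C1 + C2*log(z)


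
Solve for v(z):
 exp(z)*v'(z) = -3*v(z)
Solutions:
 v(z) = C1*exp(3*exp(-z))


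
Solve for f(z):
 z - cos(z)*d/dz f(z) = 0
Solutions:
 f(z) = C1 + Integral(z/cos(z), z)


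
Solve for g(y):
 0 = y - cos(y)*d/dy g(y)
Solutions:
 g(y) = C1 + Integral(y/cos(y), y)


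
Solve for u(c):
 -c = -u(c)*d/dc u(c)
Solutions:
 u(c) = -sqrt(C1 + c^2)
 u(c) = sqrt(C1 + c^2)


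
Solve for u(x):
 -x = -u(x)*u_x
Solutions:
 u(x) = -sqrt(C1 + x^2)
 u(x) = sqrt(C1 + x^2)


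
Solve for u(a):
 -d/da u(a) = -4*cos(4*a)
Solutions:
 u(a) = C1 + sin(4*a)


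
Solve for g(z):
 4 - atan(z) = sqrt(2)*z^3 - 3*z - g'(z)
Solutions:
 g(z) = C1 + sqrt(2)*z^4/4 - 3*z^2/2 + z*atan(z) - 4*z - log(z^2 + 1)/2


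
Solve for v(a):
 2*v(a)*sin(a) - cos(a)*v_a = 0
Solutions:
 v(a) = C1/cos(a)^2


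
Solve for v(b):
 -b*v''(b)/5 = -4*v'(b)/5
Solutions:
 v(b) = C1 + C2*b^5


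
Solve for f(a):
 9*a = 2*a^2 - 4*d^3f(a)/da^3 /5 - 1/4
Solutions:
 f(a) = C1 + C2*a + C3*a^2 + a^5/24 - 15*a^4/32 - 5*a^3/96


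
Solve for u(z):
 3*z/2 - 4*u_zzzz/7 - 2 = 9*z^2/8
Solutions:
 u(z) = C1 + C2*z + C3*z^2 + C4*z^3 - 7*z^6/1280 + 7*z^5/320 - 7*z^4/48


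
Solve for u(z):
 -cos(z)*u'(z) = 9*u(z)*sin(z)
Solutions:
 u(z) = C1*cos(z)^9


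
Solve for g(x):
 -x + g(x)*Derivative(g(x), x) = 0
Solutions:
 g(x) = -sqrt(C1 + x^2)
 g(x) = sqrt(C1 + x^2)


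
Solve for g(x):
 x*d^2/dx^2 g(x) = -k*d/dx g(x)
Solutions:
 g(x) = C1 + x^(1 - re(k))*(C2*sin(log(x)*Abs(im(k))) + C3*cos(log(x)*im(k)))


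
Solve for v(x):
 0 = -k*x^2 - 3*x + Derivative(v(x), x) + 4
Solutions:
 v(x) = C1 + k*x^3/3 + 3*x^2/2 - 4*x


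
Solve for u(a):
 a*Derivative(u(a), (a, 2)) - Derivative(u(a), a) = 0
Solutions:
 u(a) = C1 + C2*a^2


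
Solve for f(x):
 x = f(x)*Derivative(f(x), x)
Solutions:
 f(x) = -sqrt(C1 + x^2)
 f(x) = sqrt(C1 + x^2)


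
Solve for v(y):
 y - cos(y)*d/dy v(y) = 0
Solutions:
 v(y) = C1 + Integral(y/cos(y), y)


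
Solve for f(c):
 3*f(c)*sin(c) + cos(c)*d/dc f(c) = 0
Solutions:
 f(c) = C1*cos(c)^3


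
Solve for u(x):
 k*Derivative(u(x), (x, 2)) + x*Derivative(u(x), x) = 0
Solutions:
 u(x) = C1 + C2*sqrt(k)*erf(sqrt(2)*x*sqrt(1/k)/2)


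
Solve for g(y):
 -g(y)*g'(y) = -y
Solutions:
 g(y) = -sqrt(C1 + y^2)
 g(y) = sqrt(C1 + y^2)


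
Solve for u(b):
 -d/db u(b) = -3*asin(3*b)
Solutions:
 u(b) = C1 + 3*b*asin(3*b) + sqrt(1 - 9*b^2)


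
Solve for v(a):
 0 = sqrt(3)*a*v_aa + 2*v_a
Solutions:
 v(a) = C1 + C2*a^(1 - 2*sqrt(3)/3)


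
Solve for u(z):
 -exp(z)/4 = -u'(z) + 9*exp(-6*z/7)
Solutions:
 u(z) = C1 + exp(z)/4 - 21*exp(-6*z/7)/2


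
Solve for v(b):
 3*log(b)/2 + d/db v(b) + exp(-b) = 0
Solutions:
 v(b) = C1 - 3*b*log(b)/2 + 3*b/2 + exp(-b)


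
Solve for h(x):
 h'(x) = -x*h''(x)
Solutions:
 h(x) = C1 + C2*log(x)


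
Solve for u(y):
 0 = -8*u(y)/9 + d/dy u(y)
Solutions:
 u(y) = C1*exp(8*y/9)


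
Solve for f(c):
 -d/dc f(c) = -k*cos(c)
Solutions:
 f(c) = C1 + k*sin(c)


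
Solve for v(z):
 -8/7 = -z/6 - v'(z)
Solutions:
 v(z) = C1 - z^2/12 + 8*z/7


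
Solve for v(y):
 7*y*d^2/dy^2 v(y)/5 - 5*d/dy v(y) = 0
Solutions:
 v(y) = C1 + C2*y^(32/7)


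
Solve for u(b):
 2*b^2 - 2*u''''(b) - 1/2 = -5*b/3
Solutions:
 u(b) = C1 + C2*b + C3*b^2 + C4*b^3 + b^6/360 + b^5/144 - b^4/96


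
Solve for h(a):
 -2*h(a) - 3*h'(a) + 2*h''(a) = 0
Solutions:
 h(a) = C1*exp(-a/2) + C2*exp(2*a)


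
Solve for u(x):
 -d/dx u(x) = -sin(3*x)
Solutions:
 u(x) = C1 - cos(3*x)/3


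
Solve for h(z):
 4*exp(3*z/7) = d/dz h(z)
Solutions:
 h(z) = C1 + 28*exp(3*z/7)/3


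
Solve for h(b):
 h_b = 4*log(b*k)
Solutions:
 h(b) = C1 + 4*b*log(b*k) - 4*b


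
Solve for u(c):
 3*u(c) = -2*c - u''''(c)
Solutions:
 u(c) = -2*c/3 + (C1*sin(sqrt(2)*3^(1/4)*c/2) + C2*cos(sqrt(2)*3^(1/4)*c/2))*exp(-sqrt(2)*3^(1/4)*c/2) + (C3*sin(sqrt(2)*3^(1/4)*c/2) + C4*cos(sqrt(2)*3^(1/4)*c/2))*exp(sqrt(2)*3^(1/4)*c/2)


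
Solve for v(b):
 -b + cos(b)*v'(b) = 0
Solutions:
 v(b) = C1 + Integral(b/cos(b), b)


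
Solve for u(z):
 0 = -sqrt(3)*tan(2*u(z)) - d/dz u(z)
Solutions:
 u(z) = -asin(C1*exp(-2*sqrt(3)*z))/2 + pi/2
 u(z) = asin(C1*exp(-2*sqrt(3)*z))/2


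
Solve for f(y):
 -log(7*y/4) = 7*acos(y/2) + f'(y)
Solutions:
 f(y) = C1 - y*log(y) - 7*y*acos(y/2) - y*log(7) + y + 2*y*log(2) + 7*sqrt(4 - y^2)


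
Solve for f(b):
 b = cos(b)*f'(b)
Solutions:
 f(b) = C1 + Integral(b/cos(b), b)


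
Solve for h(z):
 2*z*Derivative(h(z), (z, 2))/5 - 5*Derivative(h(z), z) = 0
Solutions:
 h(z) = C1 + C2*z^(27/2)


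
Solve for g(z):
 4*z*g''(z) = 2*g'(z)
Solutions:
 g(z) = C1 + C2*z^(3/2)


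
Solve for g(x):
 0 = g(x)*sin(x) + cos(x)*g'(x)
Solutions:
 g(x) = C1*cos(x)


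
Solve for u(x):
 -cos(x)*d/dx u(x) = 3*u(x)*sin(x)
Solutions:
 u(x) = C1*cos(x)^3


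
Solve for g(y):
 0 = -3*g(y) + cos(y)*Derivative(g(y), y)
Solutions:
 g(y) = C1*(sin(y) + 1)^(3/2)/(sin(y) - 1)^(3/2)


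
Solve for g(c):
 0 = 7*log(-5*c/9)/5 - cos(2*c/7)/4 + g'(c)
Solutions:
 g(c) = C1 - 7*c*log(-c)/5 - 7*c*log(5)/5 + 7*c/5 + 14*c*log(3)/5 + 7*sin(2*c/7)/8


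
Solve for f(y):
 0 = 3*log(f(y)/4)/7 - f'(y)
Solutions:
 7*Integral(1/(-log(_y) + 2*log(2)), (_y, f(y)))/3 = C1 - y


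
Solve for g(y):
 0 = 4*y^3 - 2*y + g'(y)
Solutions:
 g(y) = C1 - y^4 + y^2


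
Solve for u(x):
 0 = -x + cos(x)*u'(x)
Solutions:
 u(x) = C1 + Integral(x/cos(x), x)
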